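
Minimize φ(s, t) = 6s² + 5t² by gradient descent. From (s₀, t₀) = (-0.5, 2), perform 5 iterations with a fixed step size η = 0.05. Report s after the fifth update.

-0.00512

∇φ = (12s, 10t)
Step 1: at (-0.5, 2), ∇φ = (-6, 20) → (-0.5, 2) − 0.05·(-6, 20) = (-0.2, 1)
Step 2: at (-0.2, 1), ∇φ = (-2.4, 10) → (-0.2, 1) − 0.05·(-2.4, 10) = (-0.08, 0.5)
Step 3: at (-0.08, 0.5), ∇φ = (-0.96, 5) → (-0.08, 0.5) − 0.05·(-0.96, 5) = (-0.032, 0.25)
Step 4: at (-0.032, 0.25), ∇φ = (-0.384, 2.5) → (-0.032, 0.25) − 0.05·(-0.384, 2.5) = (-0.0128, 0.125)
Step 5: at (-0.0128, 0.125), ∇φ = (-0.1536, 1.25) → (-0.0128, 0.125) − 0.05·(-0.1536, 1.25) = (-0.00512, 0.0625)
s = -0.00512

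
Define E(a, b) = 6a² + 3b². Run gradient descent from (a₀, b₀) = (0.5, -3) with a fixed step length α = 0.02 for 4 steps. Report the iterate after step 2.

(0.2888, -2.3232)

∇E = (12a, 6b)
(a₁, b₁) = (0.5, -3) − 0.02·(6, -18) = (0.38, -2.64)
(a₂, b₂) = (0.38, -2.64) − 0.02·(4.56, -15.84) = (0.2888, -2.3232)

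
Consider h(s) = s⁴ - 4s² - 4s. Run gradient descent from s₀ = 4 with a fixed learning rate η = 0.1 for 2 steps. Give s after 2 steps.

2300.8

h′(s) = 4s³ - 8s - 4
Step 1: h′(4) = 220; s₁ = 4 − 0.1·220 = -18
Step 2: h′(-18) = -23188; s₂ = -18 − 0.1·(-23188) = 2300.8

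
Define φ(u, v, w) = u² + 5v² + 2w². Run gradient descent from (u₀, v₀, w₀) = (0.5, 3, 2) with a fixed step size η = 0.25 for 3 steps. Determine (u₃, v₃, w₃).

(0.0625, -10.125, 0)

∇φ = (2u, 10v, 4w)
Step 1: at (0.5, 3, 2), ∇φ = (1, 30, 8) → (0.5, 3, 2) − 0.25·(1, 30, 8) = (0.25, -4.5, 0)
Step 2: at (0.25, -4.5, 0), ∇φ = (0.5, -45, 0) → (0.25, -4.5, 0) − 0.25·(0.5, -45, 0) = (0.125, 6.75, 0)
Step 3: at (0.125, 6.75, 0), ∇φ = (0.25, 67.5, 0) → (0.125, 6.75, 0) − 0.25·(0.25, 67.5, 0) = (0.0625, -10.125, 0)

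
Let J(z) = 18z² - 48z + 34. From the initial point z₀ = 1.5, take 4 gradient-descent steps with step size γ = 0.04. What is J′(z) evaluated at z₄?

0.22488576

J′(z) = 36z - 48
Step 1: J′(1.5) = 6; z₁ = 1.5 − 0.04·6 = 1.26
Step 2: J′(1.26) = -2.64; z₂ = 1.26 − 0.04·(-2.64) = 1.3656
Step 3: J′(1.3656) = 1.1616; z₃ = 1.3656 − 0.04·1.1616 = 1.319136
Step 4: J′(1.319136) = -0.511104; z₄ = 1.319136 − 0.04·(-0.511104) = 1.33958016
J′(z) at (1.33958016) = 0.22488576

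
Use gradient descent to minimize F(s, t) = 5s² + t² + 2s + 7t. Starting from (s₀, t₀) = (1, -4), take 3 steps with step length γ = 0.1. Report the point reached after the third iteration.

(-0.2, -3.756)

∇F = (10s + 2, 2t + 7)
(s₁, t₁) = (1, -4) − 0.1·(12, -1) = (-0.2, -3.9)
(s₂, t₂) = (-0.2, -3.9) − 0.1·(0, -0.8) = (-0.2, -3.82)
(s₃, t₃) = (-0.2, -3.82) − 0.1·(0, -0.64) = (-0.2, -3.756)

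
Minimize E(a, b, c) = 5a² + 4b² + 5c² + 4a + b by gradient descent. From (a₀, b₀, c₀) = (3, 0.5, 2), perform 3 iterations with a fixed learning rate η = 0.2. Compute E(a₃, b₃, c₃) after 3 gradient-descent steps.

77.0104

∇E = (10a + 4, 8b + 1, 10c)
(a₁, b₁, c₁) = (3, 0.5, 2) − 0.2·(34, 5, 20) = (-3.8, -0.5, -2)
(a₂, b₂, c₂) = (-3.8, -0.5, -2) − 0.2·(-34, -3, -20) = (3, 0.1, 2)
(a₃, b₃, c₃) = (3, 0.1, 2) − 0.2·(34, 1.8, 20) = (-3.8, -0.26, -2)
E(-3.8, -0.26, -2) = 77.0104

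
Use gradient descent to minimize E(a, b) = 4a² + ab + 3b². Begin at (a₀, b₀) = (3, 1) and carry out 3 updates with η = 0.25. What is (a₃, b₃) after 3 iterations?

∇E = (8a + b, a + 6b)
(a₁, b₁) = (3, 1) − 0.25·(25, 9) = (-3.25, -1.25)
(a₂, b₂) = (-3.25, -1.25) − 0.25·(-27.25, -10.75) = (3.5625, 1.4375)
(a₃, b₃) = (3.5625, 1.4375) − 0.25·(29.9375, 12.1875) = (-3.921875, -1.609375)

(-3.921875, -1.609375)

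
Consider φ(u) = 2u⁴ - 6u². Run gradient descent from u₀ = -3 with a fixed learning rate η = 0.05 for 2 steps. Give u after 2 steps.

φ′(u) = 8u³ - 12u
Step 1: φ′(-3) = -180; u₁ = -3 − 0.05·(-180) = 6
Step 2: φ′(6) = 1656; u₂ = 6 − 0.05·1656 = -76.8

-76.8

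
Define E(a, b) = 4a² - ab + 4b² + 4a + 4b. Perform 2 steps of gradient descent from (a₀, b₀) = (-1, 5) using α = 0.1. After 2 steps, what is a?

-0.37

∇E = (8a - b + 4, -a + 8b + 4)
(a₁, b₁) = (-1, 5) − 0.1·(-9, 45) = (-0.1, 0.5)
(a₂, b₂) = (-0.1, 0.5) − 0.1·(2.7, 8.1) = (-0.37, -0.31)
a = -0.37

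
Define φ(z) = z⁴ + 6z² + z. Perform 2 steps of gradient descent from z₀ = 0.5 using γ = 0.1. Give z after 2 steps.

φ′(z) = 4z³ + 12z + 1
z₁ = 0.5 − 0.1·7.5 = -0.25
z₂ = -0.25 − 0.1·(-2.0625) = -0.04375

-0.04375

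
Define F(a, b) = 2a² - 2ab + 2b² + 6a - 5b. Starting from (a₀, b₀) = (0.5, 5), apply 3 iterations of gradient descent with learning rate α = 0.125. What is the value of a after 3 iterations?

0.078125

∇F = (4a - 2b + 6, -2a + 4b - 5)
Step 1: at (0.5, 5), ∇F = (-2, 14) → (0.5, 5) − 0.125·(-2, 14) = (0.75, 3.25)
Step 2: at (0.75, 3.25), ∇F = (2.5, 6.5) → (0.75, 3.25) − 0.125·(2.5, 6.5) = (0.4375, 2.4375)
Step 3: at (0.4375, 2.4375), ∇F = (2.875, 3.875) → (0.4375, 2.4375) − 0.125·(2.875, 3.875) = (0.078125, 1.953125)
a = 0.078125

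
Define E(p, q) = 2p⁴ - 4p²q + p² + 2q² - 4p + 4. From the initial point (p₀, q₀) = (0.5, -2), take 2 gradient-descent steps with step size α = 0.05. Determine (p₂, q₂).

∇E = (8p³ - 8pq + 2p - 4, -4p² + 4q)
(p₁, q₁) = (0.5, -2) − 0.05·(6, -9) = (0.2, -1.55)
(p₂, q₂) = (0.2, -1.55) − 0.05·(-1.056, -6.36) = (0.2528, -1.232)

(0.2528, -1.232)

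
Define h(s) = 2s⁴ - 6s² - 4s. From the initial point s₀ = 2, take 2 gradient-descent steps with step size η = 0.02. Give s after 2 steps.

h′(s) = 8s³ - 12s - 4
Step 1: h′(2) = 36; s₁ = 2 − 0.02·36 = 1.28
Step 2: h′(1.28) = -2.582784; s₂ = 1.28 − 0.02·(-2.582784) = 1.33165568

1.33165568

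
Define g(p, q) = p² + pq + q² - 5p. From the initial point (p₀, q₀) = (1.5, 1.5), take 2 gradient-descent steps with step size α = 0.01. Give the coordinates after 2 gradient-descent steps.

(1.51035, 1.41085)

∇g = (2p + q - 5, p + 2q)
Step 1: at (1.5, 1.5), ∇g = (-0.5, 4.5) → (1.5, 1.5) − 0.01·(-0.5, 4.5) = (1.505, 1.455)
Step 2: at (1.505, 1.455), ∇g = (-0.535, 4.415) → (1.505, 1.455) − 0.01·(-0.535, 4.415) = (1.51035, 1.41085)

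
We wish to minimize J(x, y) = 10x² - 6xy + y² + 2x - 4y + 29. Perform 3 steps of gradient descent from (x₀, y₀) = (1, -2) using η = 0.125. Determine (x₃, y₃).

(-8.5, 2.234375)

∇J = (20x - 6y + 2, -6x + 2y - 4)
Step 1: at (1, -2), ∇J = (34, -14) → (1, -2) − 0.125·(34, -14) = (-3.25, -0.25)
Step 2: at (-3.25, -0.25), ∇J = (-61.5, 15) → (-3.25, -0.25) − 0.125·(-61.5, 15) = (4.4375, -2.125)
Step 3: at (4.4375, -2.125), ∇J = (103.5, -34.875) → (4.4375, -2.125) − 0.125·(103.5, -34.875) = (-8.5, 2.234375)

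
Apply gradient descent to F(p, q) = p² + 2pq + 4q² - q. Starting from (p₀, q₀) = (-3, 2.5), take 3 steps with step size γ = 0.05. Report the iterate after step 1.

∇F = (2p + 2q, 2p + 8q - 1)
Step 1: at (-3, 2.5), ∇F = (-1, 13) → (-3, 2.5) − 0.05·(-1, 13) = (-2.95, 1.85)

(-2.95, 1.85)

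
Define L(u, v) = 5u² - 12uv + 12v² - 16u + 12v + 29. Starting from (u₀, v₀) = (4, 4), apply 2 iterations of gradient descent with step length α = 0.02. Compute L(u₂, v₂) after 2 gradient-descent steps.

25.15807488

∇L = (10u - 12v - 16, -12u + 24v + 12)
Step 1: at (4, 4), ∇L = (-24, 60) → (4, 4) − 0.02·(-24, 60) = (4.48, 2.8)
Step 2: at (4.48, 2.8), ∇L = (-4.8, 25.44) → (4.48, 2.8) − 0.02·(-4.8, 25.44) = (4.576, 2.2912)
L(4.576, 2.2912) = 25.15807488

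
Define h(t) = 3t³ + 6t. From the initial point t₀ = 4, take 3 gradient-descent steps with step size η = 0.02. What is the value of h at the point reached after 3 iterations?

h′(t) = 9t² + 6
t₁ = 4 − 0.02·150 = 1
t₂ = 1 − 0.02·15 = 0.7
t₃ = 0.7 − 0.02·10.41 = 0.4918
h(0.4918) = 3.307650925896

3.307650925896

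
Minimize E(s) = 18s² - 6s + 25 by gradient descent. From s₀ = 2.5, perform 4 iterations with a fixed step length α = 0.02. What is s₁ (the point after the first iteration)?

E′(s) = 36s - 6
Step 1: E′(2.5) = 84; s₁ = 2.5 − 0.02·84 = 0.82

0.82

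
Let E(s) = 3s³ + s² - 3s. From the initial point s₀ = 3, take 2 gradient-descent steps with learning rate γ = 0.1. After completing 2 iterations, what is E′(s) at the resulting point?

E′(s) = 9s² + 2s - 3
s₁ = 3 − 0.1·84 = -5.4
s₂ = -5.4 − 0.1·248.64 = -30.264
E′(s) at (-30.264) = 8179.659264

8179.659264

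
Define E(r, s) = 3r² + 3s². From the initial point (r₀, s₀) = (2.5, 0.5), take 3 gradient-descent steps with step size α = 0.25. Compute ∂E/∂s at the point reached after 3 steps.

-0.375

∇E = (6r, 6s)
Step 1: at (2.5, 0.5), ∇E = (15, 3) → (2.5, 0.5) − 0.25·(15, 3) = (-1.25, -0.25)
Step 2: at (-1.25, -0.25), ∇E = (-7.5, -1.5) → (-1.25, -0.25) − 0.25·(-7.5, -1.5) = (0.625, 0.125)
Step 3: at (0.625, 0.125), ∇E = (3.75, 0.75) → (0.625, 0.125) − 0.25·(3.75, 0.75) = (-0.3125, -0.0625)
∂E/∂s at (-0.3125, -0.0625) = -0.375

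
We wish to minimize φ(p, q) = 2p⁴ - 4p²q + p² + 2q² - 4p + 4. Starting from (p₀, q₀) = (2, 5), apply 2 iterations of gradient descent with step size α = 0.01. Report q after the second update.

∇φ = (8p³ - 8pq + 2p - 4, -4p² + 4q)
Step 1: at (2, 5), ∇φ = (-16, 4) → (2, 5) − 0.01·(-16, 4) = (2.16, 4.96)
Step 2: at (2.16, 4.96), ∇φ = (-4.767232, 1.1776) → (2.16, 4.96) − 0.01·(-4.767232, 1.1776) = (2.20767232, 4.948224)
q = 4.948224

4.948224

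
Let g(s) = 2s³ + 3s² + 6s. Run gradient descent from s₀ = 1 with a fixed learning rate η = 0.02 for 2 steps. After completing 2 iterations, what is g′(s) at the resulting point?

g′(s) = 6s² + 6s + 6
s₁ = 1 − 0.02·18 = 0.64
s₂ = 0.64 − 0.02·12.2976 = 0.394048
g′(s) at (0.394048) = 9.295930957824

9.295930957824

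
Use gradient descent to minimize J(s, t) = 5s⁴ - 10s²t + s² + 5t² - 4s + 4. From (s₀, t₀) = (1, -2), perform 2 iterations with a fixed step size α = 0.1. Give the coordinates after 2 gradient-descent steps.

∇J = (20s³ - 20st + 2s - 4, -10s² + 10t)
Step 1: at (1, -2), ∇J = (58, -30) → (1, -2) − 0.1·(58, -30) = (-4.8, 1)
Step 2: at (-4.8, 1), ∇J = (-2129.44, -220.4) → (-4.8, 1) − 0.1·(-2129.44, -220.4) = (208.144, 23.04)

(208.144, 23.04)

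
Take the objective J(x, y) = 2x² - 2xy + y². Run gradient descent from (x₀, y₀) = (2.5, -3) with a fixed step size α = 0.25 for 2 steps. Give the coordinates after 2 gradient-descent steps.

∇J = (4x - 2y, -2x + 2y)
(x₁, y₁) = (2.5, -3) − 0.25·(16, -11) = (-1.5, -0.25)
(x₂, y₂) = (-1.5, -0.25) − 0.25·(-5.5, 2.5) = (-0.125, -0.875)

(-0.125, -0.875)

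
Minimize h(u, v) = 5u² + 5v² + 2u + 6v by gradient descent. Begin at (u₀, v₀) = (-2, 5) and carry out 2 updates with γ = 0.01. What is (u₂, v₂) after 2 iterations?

(-1.658, 3.936)

∇h = (10u + 2, 10v + 6)
(u₁, v₁) = (-2, 5) − 0.01·(-18, 56) = (-1.82, 4.44)
(u₂, v₂) = (-1.82, 4.44) − 0.01·(-16.2, 50.4) = (-1.658, 3.936)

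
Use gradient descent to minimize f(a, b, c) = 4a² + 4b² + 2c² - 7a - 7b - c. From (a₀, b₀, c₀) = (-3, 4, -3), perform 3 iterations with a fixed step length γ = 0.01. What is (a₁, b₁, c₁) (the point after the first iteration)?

(-2.69, 3.75, -2.87)

∇f = (8a - 7, 8b - 7, 4c - 1)
(a₁, b₁, c₁) = (-3, 4, -3) − 0.01·(-31, 25, -13) = (-2.69, 3.75, -2.87)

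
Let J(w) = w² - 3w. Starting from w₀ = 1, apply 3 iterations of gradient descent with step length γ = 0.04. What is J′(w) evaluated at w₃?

J′(w) = 2w - 3
w₁ = 1 − 0.04·(-1) = 1.04
w₂ = 1.04 − 0.04·(-0.92) = 1.0768
w₃ = 1.0768 − 0.04·(-0.8464) = 1.110656
J′(w) at (1.110656) = -0.778688

-0.778688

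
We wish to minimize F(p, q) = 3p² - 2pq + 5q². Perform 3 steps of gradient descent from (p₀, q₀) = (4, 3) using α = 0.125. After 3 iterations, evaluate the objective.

0.134765625

∇F = (6p - 2q, -2p + 10q)
(p₁, q₁) = (4, 3) − 0.125·(18, 22) = (1.75, 0.25)
(p₂, q₂) = (1.75, 0.25) − 0.125·(10, -1) = (0.5, 0.375)
(p₃, q₃) = (0.5, 0.375) − 0.125·(2.25, 2.75) = (0.21875, 0.03125)
F(0.21875, 0.03125) = 0.134765625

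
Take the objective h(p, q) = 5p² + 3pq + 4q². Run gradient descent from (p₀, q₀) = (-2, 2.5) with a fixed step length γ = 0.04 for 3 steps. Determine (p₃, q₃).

(-0.859584, 1.155392)

∇h = (10p + 3q, 3p + 8q)
Step 1: at (-2, 2.5), ∇h = (-12.5, 14) → (-2, 2.5) − 0.04·(-12.5, 14) = (-1.5, 1.94)
Step 2: at (-1.5, 1.94), ∇h = (-9.18, 11.02) → (-1.5, 1.94) − 0.04·(-9.18, 11.02) = (-1.1328, 1.4992)
Step 3: at (-1.1328, 1.4992), ∇h = (-6.8304, 8.5952) → (-1.1328, 1.4992) − 0.04·(-6.8304, 8.5952) = (-0.859584, 1.155392)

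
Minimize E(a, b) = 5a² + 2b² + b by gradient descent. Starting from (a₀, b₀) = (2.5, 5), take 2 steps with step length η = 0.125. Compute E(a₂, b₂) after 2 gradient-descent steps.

∇E = (10a, 4b + 1)
Step 1: at (2.5, 5), ∇E = (25, 21) → (2.5, 5) − 0.125·(25, 21) = (-0.625, 2.375)
Step 2: at (-0.625, 2.375), ∇E = (-6.25, 10.5) → (-0.625, 2.375) − 0.125·(-6.25, 10.5) = (0.15625, 1.0625)
E(0.15625, 1.0625) = 3.4423828125

3.4423828125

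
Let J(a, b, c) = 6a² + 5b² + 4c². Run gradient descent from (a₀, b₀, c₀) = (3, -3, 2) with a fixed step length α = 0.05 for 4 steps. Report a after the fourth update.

0.0768

∇J = (12a, 10b, 8c)
(a₁, b₁, c₁) = (3, -3, 2) − 0.05·(36, -30, 16) = (1.2, -1.5, 1.2)
(a₂, b₂, c₂) = (1.2, -1.5, 1.2) − 0.05·(14.4, -15, 9.6) = (0.48, -0.75, 0.72)
(a₃, b₃, c₃) = (0.48, -0.75, 0.72) − 0.05·(5.76, -7.5, 5.76) = (0.192, -0.375, 0.432)
(a₄, b₄, c₄) = (0.192, -0.375, 0.432) − 0.05·(2.304, -3.75, 3.456) = (0.0768, -0.1875, 0.2592)
a = 0.0768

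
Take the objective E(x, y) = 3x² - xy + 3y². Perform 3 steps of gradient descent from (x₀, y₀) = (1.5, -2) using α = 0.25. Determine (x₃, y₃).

(-0.734375, 0.7421875)

∇E = (6x - y, -x + 6y)
Step 1: at (1.5, -2), ∇E = (11, -13.5) → (1.5, -2) − 0.25·(11, -13.5) = (-1.25, 1.375)
Step 2: at (-1.25, 1.375), ∇E = (-8.875, 9.5) → (-1.25, 1.375) − 0.25·(-8.875, 9.5) = (0.96875, -1)
Step 3: at (0.96875, -1), ∇E = (6.8125, -6.96875) → (0.96875, -1) − 0.25·(6.8125, -6.96875) = (-0.734375, 0.7421875)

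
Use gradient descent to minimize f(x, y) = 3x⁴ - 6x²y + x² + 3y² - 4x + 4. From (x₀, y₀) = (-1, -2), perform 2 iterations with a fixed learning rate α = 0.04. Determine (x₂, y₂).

(0.21688064, -0.861824)

∇f = (12x³ - 12xy + 2x - 4, -6x² + 6y)
(x₁, y₁) = (-1, -2) − 0.04·(-42, -18) = (0.68, -1.28)
(x₂, y₂) = (0.68, -1.28) − 0.04·(11.577984, -10.4544) = (0.21688064, -0.861824)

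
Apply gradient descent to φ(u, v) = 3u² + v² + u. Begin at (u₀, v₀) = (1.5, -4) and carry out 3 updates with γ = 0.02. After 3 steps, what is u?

∇φ = (6u + 1, 2v)
(u₁, v₁) = (1.5, -4) − 0.02·(10, -8) = (1.3, -3.84)
(u₂, v₂) = (1.3, -3.84) − 0.02·(8.8, -7.68) = (1.124, -3.6864)
(u₃, v₃) = (1.124, -3.6864) − 0.02·(7.744, -7.3728) = (0.96912, -3.538944)
u = 0.96912

0.96912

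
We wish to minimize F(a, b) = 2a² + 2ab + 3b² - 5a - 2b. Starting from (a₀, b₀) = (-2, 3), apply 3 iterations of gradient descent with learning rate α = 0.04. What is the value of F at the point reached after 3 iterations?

10.6989406208

∇F = (4a + 2b - 5, 2a + 6b - 2)
Step 1: at (-2, 3), ∇F = (-7, 12) → (-2, 3) − 0.04·(-7, 12) = (-1.72, 2.52)
Step 2: at (-1.72, 2.52), ∇F = (-6.84, 9.68) → (-1.72, 2.52) − 0.04·(-6.84, 9.68) = (-1.4464, 2.1328)
Step 3: at (-1.4464, 2.1328), ∇F = (-6.52, 7.904) → (-1.4464, 2.1328) − 0.04·(-6.52, 7.904) = (-1.1856, 1.81664)
F(-1.1856, 1.81664) = 10.6989406208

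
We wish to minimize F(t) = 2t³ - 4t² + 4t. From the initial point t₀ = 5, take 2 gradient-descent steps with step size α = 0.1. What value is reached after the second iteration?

-36.496

F′(t) = 6t² - 8t + 4
Step 1: F′(5) = 114; t₁ = 5 − 0.1·114 = -6.4
Step 2: F′(-6.4) = 300.96; t₂ = -6.4 − 0.1·300.96 = -36.496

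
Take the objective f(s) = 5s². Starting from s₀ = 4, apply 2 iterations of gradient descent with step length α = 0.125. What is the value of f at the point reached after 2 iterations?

f′(s) = 10s
s₁ = 4 − 0.125·40 = -1
s₂ = -1 − 0.125·(-10) = 0.25
f(0.25) = 0.3125

0.3125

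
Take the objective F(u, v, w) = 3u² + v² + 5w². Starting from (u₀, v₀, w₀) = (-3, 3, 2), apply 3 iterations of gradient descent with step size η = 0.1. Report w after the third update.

∇F = (6u, 2v, 10w)
Step 1: at (-3, 3, 2), ∇F = (-18, 6, 20) → (-3, 3, 2) − 0.1·(-18, 6, 20) = (-1.2, 2.4, 0)
Step 2: at (-1.2, 2.4, 0), ∇F = (-7.2, 4.8, 0) → (-1.2, 2.4, 0) − 0.1·(-7.2, 4.8, 0) = (-0.48, 1.92, 0)
Step 3: at (-0.48, 1.92, 0), ∇F = (-2.88, 3.84, 0) → (-0.48, 1.92, 0) − 0.1·(-2.88, 3.84, 0) = (-0.192, 1.536, 0)
w = 0

0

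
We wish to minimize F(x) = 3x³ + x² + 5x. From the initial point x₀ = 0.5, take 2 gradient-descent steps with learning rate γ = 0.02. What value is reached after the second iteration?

F′(x) = 9x² + 2x + 5
Step 1: F′(0.5) = 8.25; x₁ = 0.5 − 0.02·8.25 = 0.335
Step 2: F′(0.335) = 6.680025; x₂ = 0.335 − 0.02·6.680025 = 0.2013995

0.2013995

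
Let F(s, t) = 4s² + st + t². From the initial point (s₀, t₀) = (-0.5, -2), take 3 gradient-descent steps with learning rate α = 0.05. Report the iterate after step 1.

∇F = (8s + t, s + 2t)
(s₁, t₁) = (-0.5, -2) − 0.05·(-6, -4.5) = (-0.2, -1.775)

(-0.2, -1.775)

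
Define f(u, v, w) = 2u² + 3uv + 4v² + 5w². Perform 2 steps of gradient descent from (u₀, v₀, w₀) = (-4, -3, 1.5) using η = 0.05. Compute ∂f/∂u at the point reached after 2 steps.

∇f = (4u + 3v, 3u + 8v, 10w)
Step 1: at (-4, -3, 1.5), ∇f = (-25, -36, 15) → (-4, -3, 1.5) − 0.05·(-25, -36, 15) = (-2.75, -1.2, 0.75)
Step 2: at (-2.75, -1.2, 0.75), ∇f = (-14.6, -17.85, 7.5) → (-2.75, -1.2, 0.75) − 0.05·(-14.6, -17.85, 7.5) = (-2.02, -0.3075, 0.375)
∂f/∂u at (-2.02, -0.3075, 0.375) = -9.0025

-9.0025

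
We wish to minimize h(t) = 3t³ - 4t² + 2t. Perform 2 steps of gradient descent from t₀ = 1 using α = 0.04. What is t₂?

h′(t) = 9t² - 8t + 2
Step 1: h′(1) = 3; t₁ = 1 − 0.04·3 = 0.88
Step 2: h′(0.88) = 1.9296; t₂ = 0.88 − 0.04·1.9296 = 0.802816

0.802816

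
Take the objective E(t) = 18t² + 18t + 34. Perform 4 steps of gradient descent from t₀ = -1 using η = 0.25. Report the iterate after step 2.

-32.5

E′(t) = 36t + 18
Step 1: E′(-1) = -18; t₁ = -1 − 0.25·(-18) = 3.5
Step 2: E′(3.5) = 144; t₂ = 3.5 − 0.25·144 = -32.5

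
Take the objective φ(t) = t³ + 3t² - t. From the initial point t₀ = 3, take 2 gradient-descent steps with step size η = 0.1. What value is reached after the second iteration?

-1.048

φ′(t) = 3t² + 6t - 1
Step 1: φ′(3) = 44; t₁ = 3 − 0.1·44 = -1.4
Step 2: φ′(-1.4) = -3.52; t₂ = -1.4 − 0.1·(-3.52) = -1.048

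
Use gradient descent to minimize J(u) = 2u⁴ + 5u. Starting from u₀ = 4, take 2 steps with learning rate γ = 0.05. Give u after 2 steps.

J′(u) = 8u³ + 5
Step 1: J′(4) = 517; u₁ = 4 − 0.05·517 = -21.85
Step 2: J′(-21.85) = -83448.453; u₂ = -21.85 − 0.05·(-83448.453) = 4150.57265

4150.57265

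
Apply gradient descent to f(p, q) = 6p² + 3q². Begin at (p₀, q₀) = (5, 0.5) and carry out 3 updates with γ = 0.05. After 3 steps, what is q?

0.1715

∇f = (12p, 6q)
Step 1: at (5, 0.5), ∇f = (60, 3) → (5, 0.5) − 0.05·(60, 3) = (2, 0.35)
Step 2: at (2, 0.35), ∇f = (24, 2.1) → (2, 0.35) − 0.05·(24, 2.1) = (0.8, 0.245)
Step 3: at (0.8, 0.245), ∇f = (9.6, 1.47) → (0.8, 0.245) − 0.05·(9.6, 1.47) = (0.32, 0.1715)
q = 0.1715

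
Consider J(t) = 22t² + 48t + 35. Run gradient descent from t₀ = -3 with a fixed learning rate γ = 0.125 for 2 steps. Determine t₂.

-39.75

J′(t) = 44t + 48
Step 1: J′(-3) = -84; t₁ = -3 − 0.125·(-84) = 7.5
Step 2: J′(7.5) = 378; t₂ = 7.5 − 0.125·378 = -39.75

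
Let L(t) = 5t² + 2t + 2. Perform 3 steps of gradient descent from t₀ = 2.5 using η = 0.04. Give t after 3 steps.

0.3832

L′(t) = 10t + 2
Step 1: L′(2.5) = 27; t₁ = 2.5 − 0.04·27 = 1.42
Step 2: L′(1.42) = 16.2; t₂ = 1.42 − 0.04·16.2 = 0.772
Step 3: L′(0.772) = 9.72; t₃ = 0.772 − 0.04·9.72 = 0.3832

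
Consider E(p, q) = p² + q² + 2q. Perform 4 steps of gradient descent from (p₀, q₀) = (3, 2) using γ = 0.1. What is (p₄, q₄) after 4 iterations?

∇E = (2p, 2q + 2)
Step 1: at (3, 2), ∇E = (6, 6) → (3, 2) − 0.1·(6, 6) = (2.4, 1.4)
Step 2: at (2.4, 1.4), ∇E = (4.8, 4.8) → (2.4, 1.4) − 0.1·(4.8, 4.8) = (1.92, 0.92)
Step 3: at (1.92, 0.92), ∇E = (3.84, 3.84) → (1.92, 0.92) − 0.1·(3.84, 3.84) = (1.536, 0.536)
Step 4: at (1.536, 0.536), ∇E = (3.072, 3.072) → (1.536, 0.536) − 0.1·(3.072, 3.072) = (1.2288, 0.2288)

(1.2288, 0.2288)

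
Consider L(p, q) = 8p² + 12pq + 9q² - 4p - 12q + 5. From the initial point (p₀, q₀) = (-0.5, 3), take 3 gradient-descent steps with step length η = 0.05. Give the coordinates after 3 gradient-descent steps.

(-1.016, 1.29)

∇L = (16p + 12q - 4, 12p + 18q - 12)
Step 1: at (-0.5, 3), ∇L = (24, 36) → (-0.5, 3) − 0.05·(24, 36) = (-1.7, 1.2)
Step 2: at (-1.7, 1.2), ∇L = (-16.8, -10.8) → (-1.7, 1.2) − 0.05·(-16.8, -10.8) = (-0.86, 1.74)
Step 3: at (-0.86, 1.74), ∇L = (3.12, 9) → (-0.86, 1.74) − 0.05·(3.12, 9) = (-1.016, 1.29)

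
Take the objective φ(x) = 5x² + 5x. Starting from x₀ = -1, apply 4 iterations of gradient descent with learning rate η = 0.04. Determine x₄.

-0.5648

φ′(x) = 10x + 5
Step 1: φ′(-1) = -5; x₁ = -1 − 0.04·(-5) = -0.8
Step 2: φ′(-0.8) = -3; x₂ = -0.8 − 0.04·(-3) = -0.68
Step 3: φ′(-0.68) = -1.8; x₃ = -0.68 − 0.04·(-1.8) = -0.608
Step 4: φ′(-0.608) = -1.08; x₄ = -0.608 − 0.04·(-1.08) = -0.5648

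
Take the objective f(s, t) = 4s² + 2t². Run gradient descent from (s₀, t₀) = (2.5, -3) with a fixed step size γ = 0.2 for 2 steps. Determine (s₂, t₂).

(0.9, -0.12)

∇f = (8s, 4t)
Step 1: at (2.5, -3), ∇f = (20, -12) → (2.5, -3) − 0.2·(20, -12) = (-1.5, -0.6)
Step 2: at (-1.5, -0.6), ∇f = (-12, -2.4) → (-1.5, -0.6) − 0.2·(-12, -2.4) = (0.9, -0.12)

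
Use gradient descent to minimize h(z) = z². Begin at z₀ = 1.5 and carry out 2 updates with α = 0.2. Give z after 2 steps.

h′(z) = 2z
Step 1: h′(1.5) = 3; z₁ = 1.5 − 0.2·3 = 0.9
Step 2: h′(0.9) = 1.8; z₂ = 0.9 − 0.2·1.8 = 0.54

0.54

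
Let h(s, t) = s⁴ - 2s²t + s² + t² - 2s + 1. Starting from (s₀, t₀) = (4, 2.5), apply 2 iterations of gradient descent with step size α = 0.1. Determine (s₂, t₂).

∇h = (4s³ - 4st + 2s - 2, -2s² + 2t)
(s₁, t₁) = (4, 2.5) − 0.1·(222, -27) = (-18.2, 5.2)
(s₂, t₂) = (-18.2, 5.2) − 0.1·(-23774.112, -652.08) = (2359.2112, 70.408)

(2359.2112, 70.408)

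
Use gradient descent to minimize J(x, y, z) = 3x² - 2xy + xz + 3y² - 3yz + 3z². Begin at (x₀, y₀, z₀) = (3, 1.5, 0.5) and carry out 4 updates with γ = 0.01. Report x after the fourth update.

∇J = (6x - 2y + z, -2x + 6y - 3z, x - 3y + 6z)
(x₁, y₁, z₁) = (3, 1.5, 0.5) − 0.01·(15.5, 1.5, 1.5) = (2.845, 1.485, 0.485)
(x₂, y₂, z₂) = (2.845, 1.485, 0.485) − 0.01·(14.585, 1.765, 1.3) = (2.69915, 1.46735, 0.472)
(x₃, y₃, z₃) = (2.69915, 1.46735, 0.472) − 0.01·(13.7322, 1.9898, 1.1291) = (2.561828, 1.447452, 0.460709)
(x₄, y₄, z₄) = (2.561828, 1.447452, 0.460709) − 0.01·(12.936773, 2.178929, 0.983726) = (2.43246027, 1.42566271, 0.45087174)
x = 2.43246027

2.43246027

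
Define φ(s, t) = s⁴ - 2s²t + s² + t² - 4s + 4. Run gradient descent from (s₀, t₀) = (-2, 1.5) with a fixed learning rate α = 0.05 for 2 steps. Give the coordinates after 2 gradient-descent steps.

(-0.5068, 1.611)

∇φ = (4s³ - 4st + 2s - 4, -2s² + 2t)
Step 1: at (-2, 1.5), ∇φ = (-28, -5) → (-2, 1.5) − 0.05·(-28, -5) = (-0.6, 1.75)
Step 2: at (-0.6, 1.75), ∇φ = (-1.864, 2.78) → (-0.6, 1.75) − 0.05·(-1.864, 2.78) = (-0.5068, 1.611)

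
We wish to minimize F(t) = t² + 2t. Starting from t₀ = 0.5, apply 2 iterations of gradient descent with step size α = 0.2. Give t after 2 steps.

F′(t) = 2t + 2
Step 1: F′(0.5) = 3; t₁ = 0.5 − 0.2·3 = -0.1
Step 2: F′(-0.1) = 1.8; t₂ = -0.1 − 0.2·1.8 = -0.46

-0.46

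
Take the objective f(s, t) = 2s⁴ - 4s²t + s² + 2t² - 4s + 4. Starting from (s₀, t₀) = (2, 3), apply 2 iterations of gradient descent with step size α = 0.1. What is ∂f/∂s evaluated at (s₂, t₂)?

13.319886995456

∇f = (8s³ - 8st + 2s - 4, -4s² + 4t)
(s₁, t₁) = (2, 3) − 0.1·(16, -4) = (0.4, 3.4)
(s₂, t₂) = (0.4, 3.4) − 0.1·(-13.568, 12.96) = (1.7568, 2.104)
∂f/∂s at (1.7568, 2.104) = 13.319886995456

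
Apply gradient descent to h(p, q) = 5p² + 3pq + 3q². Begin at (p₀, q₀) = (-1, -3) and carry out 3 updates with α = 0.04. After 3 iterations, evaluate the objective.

∇h = (10p + 3q, 3p + 6q)
(p₁, q₁) = (-1, -3) − 0.04·(-19, -21) = (-0.24, -2.16)
(p₂, q₂) = (-0.24, -2.16) − 0.04·(-8.88, -13.68) = (0.1152, -1.6128)
(p₃, q₃) = (0.1152, -1.6128) − 0.04·(-3.6864, -9.3312) = (0.262656, -1.239552)
h(0.262656, -1.239552) = 3.977681043456

3.977681043456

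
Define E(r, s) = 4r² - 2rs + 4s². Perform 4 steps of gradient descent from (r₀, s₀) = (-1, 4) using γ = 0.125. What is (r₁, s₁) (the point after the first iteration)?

∇E = (8r - 2s, -2r + 8s)
(r₁, s₁) = (-1, 4) − 0.125·(-16, 34) = (1, -0.25)

(1, -0.25)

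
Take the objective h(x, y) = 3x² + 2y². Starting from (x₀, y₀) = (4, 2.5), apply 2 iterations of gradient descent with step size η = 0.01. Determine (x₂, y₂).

(3.5344, 2.304)

∇h = (6x, 4y)
(x₁, y₁) = (4, 2.5) − 0.01·(24, 10) = (3.76, 2.4)
(x₂, y₂) = (3.76, 2.4) − 0.01·(22.56, 9.6) = (3.5344, 2.304)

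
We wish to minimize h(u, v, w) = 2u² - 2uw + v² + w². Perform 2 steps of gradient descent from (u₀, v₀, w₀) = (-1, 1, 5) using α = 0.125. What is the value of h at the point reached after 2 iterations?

4.3203125

∇h = (4u - 2w, 2v, -2u + 2w)
(u₁, v₁, w₁) = (-1, 1, 5) − 0.125·(-14, 2, 12) = (0.75, 0.75, 3.5)
(u₂, v₂, w₂) = (0.75, 0.75, 3.5) − 0.125·(-4, 1.5, 5.5) = (1.25, 0.5625, 2.8125)
h(1.25, 0.5625, 2.8125) = 4.3203125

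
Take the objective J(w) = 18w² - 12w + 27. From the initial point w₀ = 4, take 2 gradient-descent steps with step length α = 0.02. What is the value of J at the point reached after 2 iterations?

26.48746752

J′(w) = 36w - 12
Step 1: J′(4) = 132; w₁ = 4 − 0.02·132 = 1.36
Step 2: J′(1.36) = 36.96; w₂ = 1.36 − 0.02·36.96 = 0.6208
J(0.6208) = 26.48746752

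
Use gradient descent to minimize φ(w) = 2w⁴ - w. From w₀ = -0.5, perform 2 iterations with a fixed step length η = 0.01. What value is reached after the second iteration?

-0.46115264

φ′(w) = 8w³ - 1
w₁ = -0.5 − 0.01·(-2) = -0.48
w₂ = -0.48 − 0.01·(-1.884736) = -0.46115264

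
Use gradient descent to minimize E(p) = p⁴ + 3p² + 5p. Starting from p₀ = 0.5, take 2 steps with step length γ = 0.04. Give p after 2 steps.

E′(p) = 4p³ + 6p + 5
p₁ = 0.5 − 0.04·8.5 = 0.16
p₂ = 0.16 − 0.04·5.976384 = -0.07905536

-0.07905536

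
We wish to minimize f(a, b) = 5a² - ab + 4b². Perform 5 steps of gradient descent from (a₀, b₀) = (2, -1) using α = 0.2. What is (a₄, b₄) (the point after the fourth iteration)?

(2.8288, -1.184)

∇f = (10a - b, -a + 8b)
(a₁, b₁) = (2, -1) − 0.2·(21, -10) = (-2.2, 1)
(a₂, b₂) = (-2.2, 1) − 0.2·(-23, 10.2) = (2.4, -1.04)
(a₃, b₃) = (2.4, -1.04) − 0.2·(25.04, -10.72) = (-2.608, 1.104)
(a₄, b₄) = (-2.608, 1.104) − 0.2·(-27.184, 11.44) = (2.8288, -1.184)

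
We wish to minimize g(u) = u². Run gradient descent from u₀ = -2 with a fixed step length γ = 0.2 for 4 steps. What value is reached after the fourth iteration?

-0.2592

g′(u) = 2u
Step 1: g′(-2) = -4; u₁ = -2 − 0.2·(-4) = -1.2
Step 2: g′(-1.2) = -2.4; u₂ = -1.2 − 0.2·(-2.4) = -0.72
Step 3: g′(-0.72) = -1.44; u₃ = -0.72 − 0.2·(-1.44) = -0.432
Step 4: g′(-0.432) = -0.864; u₄ = -0.432 − 0.2·(-0.864) = -0.2592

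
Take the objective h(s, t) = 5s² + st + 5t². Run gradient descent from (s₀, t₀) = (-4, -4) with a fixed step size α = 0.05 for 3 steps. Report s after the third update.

-0.3645

∇h = (10s + t, s + 10t)
(s₁, t₁) = (-4, -4) − 0.05·(-44, -44) = (-1.8, -1.8)
(s₂, t₂) = (-1.8, -1.8) − 0.05·(-19.8, -19.8) = (-0.81, -0.81)
(s₃, t₃) = (-0.81, -0.81) − 0.05·(-8.91, -8.91) = (-0.3645, -0.3645)
s = -0.3645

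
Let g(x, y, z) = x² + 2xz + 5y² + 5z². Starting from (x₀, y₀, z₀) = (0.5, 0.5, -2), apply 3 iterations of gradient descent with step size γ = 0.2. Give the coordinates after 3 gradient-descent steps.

∇g = (2x + 2z, 10y, 2x + 10z)
Step 1: at (0.5, 0.5, -2), ∇g = (-3, 5, -19) → (0.5, 0.5, -2) − 0.2·(-3, 5, -19) = (1.1, -0.5, 1.8)
Step 2: at (1.1, -0.5, 1.8), ∇g = (5.8, -5, 20.2) → (1.1, -0.5, 1.8) − 0.2·(5.8, -5, 20.2) = (-0.06, 0.5, -2.24)
Step 3: at (-0.06, 0.5, -2.24), ∇g = (-4.6, 5, -22.52) → (-0.06, 0.5, -2.24) − 0.2·(-4.6, 5, -22.52) = (0.86, -0.5, 2.264)

(0.86, -0.5, 2.264)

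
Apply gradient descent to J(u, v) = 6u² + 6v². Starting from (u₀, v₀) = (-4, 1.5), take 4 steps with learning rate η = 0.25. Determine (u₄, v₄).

(-64, 24)

∇J = (12u, 12v)
Step 1: at (-4, 1.5), ∇J = (-48, 18) → (-4, 1.5) − 0.25·(-48, 18) = (8, -3)
Step 2: at (8, -3), ∇J = (96, -36) → (8, -3) − 0.25·(96, -36) = (-16, 6)
Step 3: at (-16, 6), ∇J = (-192, 72) → (-16, 6) − 0.25·(-192, 72) = (32, -12)
Step 4: at (32, -12), ∇J = (384, -144) → (32, -12) − 0.25·(384, -144) = (-64, 24)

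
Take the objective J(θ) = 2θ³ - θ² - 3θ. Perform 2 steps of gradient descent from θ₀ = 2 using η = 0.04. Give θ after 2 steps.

J′(θ) = 6θ² - 2θ - 3
θ₁ = 2 − 0.04·17 = 1.32
θ₂ = 1.32 − 0.04·4.8144 = 1.127424

1.127424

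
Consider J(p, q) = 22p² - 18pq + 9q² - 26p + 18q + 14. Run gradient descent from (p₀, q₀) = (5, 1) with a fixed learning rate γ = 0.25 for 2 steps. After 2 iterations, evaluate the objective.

7071631.0625

∇J = (44p - 18q - 26, -18p + 18q + 18)
(p₁, q₁) = (5, 1) − 0.25·(176, -54) = (-39, 14.5)
(p₂, q₂) = (-39, 14.5) − 0.25·(-2003, 981) = (461.75, -230.75)
J(461.75, -230.75) = 7071631.0625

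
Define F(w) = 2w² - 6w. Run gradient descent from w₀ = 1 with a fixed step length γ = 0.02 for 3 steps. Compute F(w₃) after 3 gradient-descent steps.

F′(w) = 4w - 6
w₁ = 1 − 0.02·(-2) = 1.04
w₂ = 1.04 − 0.02·(-1.84) = 1.0768
w₃ = 1.0768 − 0.02·(-1.6928) = 1.110656
F(1.110656) = -4.196822499328

-4.196822499328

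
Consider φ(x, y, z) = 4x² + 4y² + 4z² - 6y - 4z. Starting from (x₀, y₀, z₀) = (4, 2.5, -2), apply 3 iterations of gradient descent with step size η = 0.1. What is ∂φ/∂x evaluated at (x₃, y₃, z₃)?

∇φ = (8x, 8y - 6, 8z - 4)
(x₁, y₁, z₁) = (4, 2.5, -2) − 0.1·(32, 14, -20) = (0.8, 1.1, 0)
(x₂, y₂, z₂) = (0.8, 1.1, 0) − 0.1·(6.4, 2.8, -4) = (0.16, 0.82, 0.4)
(x₃, y₃, z₃) = (0.16, 0.82, 0.4) − 0.1·(1.28, 0.56, -0.8) = (0.032, 0.764, 0.48)
∂φ/∂x at (0.032, 0.764, 0.48) = 0.256

0.256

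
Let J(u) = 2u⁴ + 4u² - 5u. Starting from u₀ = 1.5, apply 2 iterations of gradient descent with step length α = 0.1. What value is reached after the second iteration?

5.6072

J′(u) = 8u³ + 8u - 5
u₁ = 1.5 − 0.1·34 = -1.9
u₂ = -1.9 − 0.1·(-75.072) = 5.6072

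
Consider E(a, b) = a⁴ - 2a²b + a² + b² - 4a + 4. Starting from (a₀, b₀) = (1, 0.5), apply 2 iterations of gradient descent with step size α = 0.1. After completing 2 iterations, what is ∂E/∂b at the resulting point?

∇E = (4a³ - 4ab + 2a - 4, -2a² + 2b)
(a₁, b₁) = (1, 0.5) − 0.1·(0, -1) = (1, 0.6)
(a₂, b₂) = (1, 0.6) − 0.1·(-0.4, -0.8) = (1.04, 0.68)
∂E/∂b at (1.04, 0.68) = -0.8032

-0.8032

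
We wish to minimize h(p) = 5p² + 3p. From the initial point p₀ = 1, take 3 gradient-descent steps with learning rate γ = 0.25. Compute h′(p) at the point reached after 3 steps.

-43.875

h′(p) = 10p + 3
p₁ = 1 − 0.25·13 = -2.25
p₂ = -2.25 − 0.25·(-19.5) = 2.625
p₃ = 2.625 − 0.25·29.25 = -4.6875
h′(p) at (-4.6875) = -43.875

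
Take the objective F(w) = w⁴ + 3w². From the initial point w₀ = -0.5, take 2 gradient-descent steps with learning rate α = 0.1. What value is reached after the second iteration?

-0.05865

F′(w) = 4w³ + 6w
Step 1: F′(-0.5) = -3.5; w₁ = -0.5 − 0.1·(-3.5) = -0.15
Step 2: F′(-0.15) = -0.9135; w₂ = -0.15 − 0.1·(-0.9135) = -0.05865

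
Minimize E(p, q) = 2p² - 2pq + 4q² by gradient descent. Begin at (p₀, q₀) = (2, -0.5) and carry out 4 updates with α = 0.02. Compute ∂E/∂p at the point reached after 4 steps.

∇E = (4p - 2q, -2p + 8q)
Step 1: at (2, -0.5), ∇E = (9, -8) → (2, -0.5) − 0.02·(9, -8) = (1.82, -0.34)
Step 2: at (1.82, -0.34), ∇E = (7.96, -6.36) → (1.82, -0.34) − 0.02·(7.96, -6.36) = (1.6608, -0.2128)
Step 3: at (1.6608, -0.2128), ∇E = (7.0688, -5.024) → (1.6608, -0.2128) − 0.02·(7.0688, -5.024) = (1.519424, -0.11232)
Step 4: at (1.519424, -0.11232), ∇E = (6.302336, -3.937408) → (1.519424, -0.11232) − 0.02·(6.302336, -3.937408) = (1.39337728, -0.03357184)
∂E/∂p at (1.39337728, -0.03357184) = 5.6406528

5.6406528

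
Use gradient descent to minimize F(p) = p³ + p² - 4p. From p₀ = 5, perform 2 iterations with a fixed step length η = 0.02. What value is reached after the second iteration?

F′(p) = 3p² + 2p - 4
p₁ = 5 − 0.02·81 = 3.38
p₂ = 3.38 − 0.02·37.0332 = 2.639336

2.639336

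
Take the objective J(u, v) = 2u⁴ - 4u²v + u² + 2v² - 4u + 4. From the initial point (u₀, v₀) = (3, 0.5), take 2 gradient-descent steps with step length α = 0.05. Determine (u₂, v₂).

∇J = (8u³ - 8uv + 2u - 4, -4u² + 4v)
Step 1: at (3, 0.5), ∇J = (206, -34) → (3, 0.5) − 0.05·(206, -34) = (-7.3, 2.2)
Step 2: at (-7.3, 2.2), ∇J = (-3002.256, -204.36) → (-7.3, 2.2) − 0.05·(-3002.256, -204.36) = (142.8128, 12.418)

(142.8128, 12.418)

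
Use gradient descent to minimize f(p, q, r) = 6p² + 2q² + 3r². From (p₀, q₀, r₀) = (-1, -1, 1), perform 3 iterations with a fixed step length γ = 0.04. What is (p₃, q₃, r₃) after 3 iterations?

(-0.140608, -0.592704, 0.438976)

∇f = (12p, 4q, 6r)
Step 1: at (-1, -1, 1), ∇f = (-12, -4, 6) → (-1, -1, 1) − 0.04·(-12, -4, 6) = (-0.52, -0.84, 0.76)
Step 2: at (-0.52, -0.84, 0.76), ∇f = (-6.24, -3.36, 4.56) → (-0.52, -0.84, 0.76) − 0.04·(-6.24, -3.36, 4.56) = (-0.2704, -0.7056, 0.5776)
Step 3: at (-0.2704, -0.7056, 0.5776), ∇f = (-3.2448, -2.8224, 3.4656) → (-0.2704, -0.7056, 0.5776) − 0.04·(-3.2448, -2.8224, 3.4656) = (-0.140608, -0.592704, 0.438976)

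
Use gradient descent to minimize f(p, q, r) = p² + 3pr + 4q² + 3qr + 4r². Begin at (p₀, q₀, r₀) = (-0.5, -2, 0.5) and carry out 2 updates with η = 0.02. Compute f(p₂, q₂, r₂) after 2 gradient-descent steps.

6.76148148

∇f = (2p + 3r, 8q + 3r, 3p + 3q + 8r)
Step 1: at (-0.5, -2, 0.5), ∇f = (0.5, -14.5, -3.5) → (-0.5, -2, 0.5) − 0.02·(0.5, -14.5, -3.5) = (-0.51, -1.71, 0.57)
Step 2: at (-0.51, -1.71, 0.57), ∇f = (0.69, -11.97, -2.1) → (-0.51, -1.71, 0.57) − 0.02·(0.69, -11.97, -2.1) = (-0.5238, -1.4706, 0.612)
f(-0.5238, -1.4706, 0.612) = 6.76148148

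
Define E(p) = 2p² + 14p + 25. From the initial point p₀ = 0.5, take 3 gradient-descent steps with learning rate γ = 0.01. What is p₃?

0.038944

E′(p) = 4p + 14
Step 1: E′(0.5) = 16; p₁ = 0.5 − 0.01·16 = 0.34
Step 2: E′(0.34) = 15.36; p₂ = 0.34 − 0.01·15.36 = 0.1864
Step 3: E′(0.1864) = 14.7456; p₃ = 0.1864 − 0.01·14.7456 = 0.038944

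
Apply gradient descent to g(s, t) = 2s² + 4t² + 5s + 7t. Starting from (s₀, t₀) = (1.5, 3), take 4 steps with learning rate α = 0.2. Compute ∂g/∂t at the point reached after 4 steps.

4.0176

∇g = (4s + 5, 8t + 7)
Step 1: at (1.5, 3), ∇g = (11, 31) → (1.5, 3) − 0.2·(11, 31) = (-0.7, -3.2)
Step 2: at (-0.7, -3.2), ∇g = (2.2, -18.6) → (-0.7, -3.2) − 0.2·(2.2, -18.6) = (-1.14, 0.52)
Step 3: at (-1.14, 0.52), ∇g = (0.44, 11.16) → (-1.14, 0.52) − 0.2·(0.44, 11.16) = (-1.228, -1.712)
Step 4: at (-1.228, -1.712), ∇g = (0.088, -6.696) → (-1.228, -1.712) − 0.2·(0.088, -6.696) = (-1.2456, -0.3728)
∂g/∂t at (-1.2456, -0.3728) = 4.0176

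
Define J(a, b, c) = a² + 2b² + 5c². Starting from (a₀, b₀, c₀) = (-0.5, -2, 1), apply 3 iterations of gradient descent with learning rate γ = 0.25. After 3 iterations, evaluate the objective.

∇J = (2a, 4b, 10c)
(a₁, b₁, c₁) = (-0.5, -2, 1) − 0.25·(-1, -8, 10) = (-0.25, 0, -1.5)
(a₂, b₂, c₂) = (-0.25, 0, -1.5) − 0.25·(-0.5, 0, -15) = (-0.125, 0, 2.25)
(a₃, b₃, c₃) = (-0.125, 0, 2.25) − 0.25·(-0.25, 0, 22.5) = (-0.0625, 0, -3.375)
J(-0.0625, 0, -3.375) = 56.95703125

56.95703125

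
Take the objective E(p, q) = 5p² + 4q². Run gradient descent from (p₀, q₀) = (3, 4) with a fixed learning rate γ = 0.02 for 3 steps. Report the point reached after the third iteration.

(1.536, 2.370816)

∇E = (10p, 8q)
(p₁, q₁) = (3, 4) − 0.02·(30, 32) = (2.4, 3.36)
(p₂, q₂) = (2.4, 3.36) − 0.02·(24, 26.88) = (1.92, 2.8224)
(p₃, q₃) = (1.92, 2.8224) − 0.02·(19.2, 22.5792) = (1.536, 2.370816)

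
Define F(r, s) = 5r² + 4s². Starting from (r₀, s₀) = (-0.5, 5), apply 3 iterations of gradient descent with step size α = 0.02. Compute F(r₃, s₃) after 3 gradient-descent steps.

35.4574831616

∇F = (10r, 8s)
(r₁, s₁) = (-0.5, 5) − 0.02·(-5, 40) = (-0.4, 4.2)
(r₂, s₂) = (-0.4, 4.2) − 0.02·(-4, 33.6) = (-0.32, 3.528)
(r₃, s₃) = (-0.32, 3.528) − 0.02·(-3.2, 28.224) = (-0.256, 2.96352)
F(-0.256, 2.96352) = 35.4574831616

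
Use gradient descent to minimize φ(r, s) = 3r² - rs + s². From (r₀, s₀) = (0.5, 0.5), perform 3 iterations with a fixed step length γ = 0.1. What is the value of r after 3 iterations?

0.0965

∇φ = (6r - s, -r + 2s)
(r₁, s₁) = (0.5, 0.5) − 0.1·(2.5, 0.5) = (0.25, 0.45)
(r₂, s₂) = (0.25, 0.45) − 0.1·(1.05, 0.65) = (0.145, 0.385)
(r₃, s₃) = (0.145, 0.385) − 0.1·(0.485, 0.625) = (0.0965, 0.3225)
r = 0.0965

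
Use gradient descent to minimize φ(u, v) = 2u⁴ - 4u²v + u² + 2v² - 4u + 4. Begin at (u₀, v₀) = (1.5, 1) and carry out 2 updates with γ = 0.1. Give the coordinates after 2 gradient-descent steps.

(0.5992, 0.904)

∇φ = (8u³ - 8uv + 2u - 4, -4u² + 4v)
(u₁, v₁) = (1.5, 1) − 0.1·(14, -5) = (0.1, 1.5)
(u₂, v₂) = (0.1, 1.5) − 0.1·(-4.992, 5.96) = (0.5992, 0.904)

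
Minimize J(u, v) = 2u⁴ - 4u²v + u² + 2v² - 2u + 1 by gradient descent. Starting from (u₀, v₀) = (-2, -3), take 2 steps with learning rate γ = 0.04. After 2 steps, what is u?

-5.49351936

∇J = (8u³ - 8uv + 2u - 2, -4u² + 4v)
Step 1: at (-2, -3), ∇J = (-118, -28) → (-2, -3) − 0.04·(-118, -28) = (2.72, -1.88)
Step 2: at (2.72, -1.88), ∇J = (205.337984, -37.1136) → (2.72, -1.88) − 0.04·(205.337984, -37.1136) = (-5.49351936, -0.395456)
u = -5.49351936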